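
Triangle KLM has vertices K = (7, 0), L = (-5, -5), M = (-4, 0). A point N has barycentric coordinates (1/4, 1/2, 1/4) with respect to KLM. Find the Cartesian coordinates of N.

N = (1/4)·K + (1/2)·L + (1/4)·M.
x-coordinate: (1/4)·7 + (1/2)·(-5) + (1/4)·(-4) = -7/4.
y-coordinate: (1/4)·0 + (1/2)·(-5) + (1/4)·0 = -5/2.

(-7/4, -5/2)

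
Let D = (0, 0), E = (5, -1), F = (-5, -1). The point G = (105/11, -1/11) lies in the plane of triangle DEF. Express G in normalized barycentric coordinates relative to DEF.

(10/11, 1, -10/11)

Signed area of the reference triangle: [DEF] = ½·(0·(-1−(-1)) + 5·(-1−0) + (-5)·(0−(-1))) = ½·(0 − 5 − 5) = -5.
[GEF] = ½·((105/11)·(-1−(-1)) + 5·(-1−(-1/11)) + (-5)·(-1/11−(-1))) = ½·(0 − 50/11 − 50/11) = -50/11, so the D-coordinate is (-50/11)/(-5) = 10/11.
[DGF] = ½·(0·(-1/11−(-1)) + (105/11)·(-1−0) + (-5)·(0−(-1/11))) = ½·(0 − 105/11 − 5/11) = -5, so the E-coordinate is 1.
[DEG] = ½·(0·(-1−(-1/11)) + 5·(-1/11−0) + (105/11)·(0−(-1))) = ½·(0 − 5/11 + 105/11) = 50/11, so the F-coordinate is -10/11.
Check: 10/11 + 1 − 10/11 = 1.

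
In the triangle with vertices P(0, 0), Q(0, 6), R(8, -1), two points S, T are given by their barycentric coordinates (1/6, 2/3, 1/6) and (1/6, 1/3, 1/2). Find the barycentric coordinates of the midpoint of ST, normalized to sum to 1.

Since both coordinate triples sum to 1, the midpoint's barycentrics are the componentwise average.
(1/6+1/6)/2 = 1/6; similarly 1/2 and 1/3.

(1/6, 1/2, 1/3)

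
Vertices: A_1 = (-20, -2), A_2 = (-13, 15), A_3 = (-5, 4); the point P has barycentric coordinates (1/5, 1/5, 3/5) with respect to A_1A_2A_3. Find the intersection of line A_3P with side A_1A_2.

Line A_3P meets A_1A_2 where the A_3-coordinate vanishes; zeroing P's A_3-weight and renormalizing leaves A_1, A_2-weights 1/5 : 1/5 → (1/2, 1/2).
So Q = (1/2)·A_1 + (1/2)·A_2 = (-33/2, 13/2).

(-33/2, 13/2)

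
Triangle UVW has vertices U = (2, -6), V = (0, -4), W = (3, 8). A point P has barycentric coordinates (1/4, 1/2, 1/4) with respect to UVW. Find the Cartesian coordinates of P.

P = (1/4)·U + (1/2)·V + (1/4)·W.
x-coordinate: (1/4)·2 + (1/2)·0 + (1/4)·3 = 5/4.
y-coordinate: (1/4)·(-6) + (1/2)·(-4) + (1/4)·8 = -3/2.

(5/4, -3/2)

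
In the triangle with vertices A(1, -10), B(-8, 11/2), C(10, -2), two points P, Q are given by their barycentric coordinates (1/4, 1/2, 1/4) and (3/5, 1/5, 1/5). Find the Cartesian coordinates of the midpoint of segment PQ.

Barycentric coordinates of the midpoint are the average: (17/40, 7/20, 9/40).
Converting: (17/40)·A + (7/20)·B + (9/40)·C = (-1/8, -111/40).

(-1/8, -111/40)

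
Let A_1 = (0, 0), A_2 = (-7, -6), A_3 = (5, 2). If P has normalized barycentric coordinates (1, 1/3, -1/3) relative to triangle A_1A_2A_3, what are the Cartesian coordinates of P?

(-4, -8/3)

P = 1·A_1 + (1/3)·A_2 + (-1/3)·A_3.
x-coordinate: 1·0 + (1/3)·(-7) + (-1/3)·5 = -4.
y-coordinate: 1·0 + (1/3)·(-6) + (-1/3)·2 = -8/3.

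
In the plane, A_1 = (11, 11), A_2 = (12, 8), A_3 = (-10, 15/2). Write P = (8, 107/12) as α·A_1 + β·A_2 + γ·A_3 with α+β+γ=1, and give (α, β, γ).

(1/3, 1/2, 1/6)

Signed area of the reference triangle: [A_1A_2A_3] = ½·(11·(8−(15/2)) + 12·(15/2−11) + (-10)·(11−8)) = ½·(11/2 − 42 − 30) = -133/4.
[PA_2A_3] = ½·(8·(8−(15/2)) + 12·(15/2−(107/12)) + (-10)·(107/12−8)) = ½·(4 − 17 − 55/6) = -133/12, so the A_1-coordinate is (-133/12)/(-133/4) = 1/3.
[A_1PA_3] = ½·(11·(107/12−(15/2)) + 8·(15/2−11) + (-10)·(11−(107/12))) = ½·(187/12 − 28 − 125/6) = -133/8, so the A_2-coordinate is 1/2.
[A_1A_2P] = ½·(11·(8−(107/12)) + 12·(107/12−11) + 8·(11−8)) = ½·(-121/12 − 25 + 24) = -133/24, so the A_3-coordinate is 1/6.
Check: 1/3 + 1/2 + 1/6 = 1.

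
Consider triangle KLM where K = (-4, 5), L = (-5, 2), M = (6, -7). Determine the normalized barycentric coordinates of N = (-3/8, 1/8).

(1/2, 1/8, 3/8)

Signed area of the reference triangle: [KLM] = ½·((-4)·(2−(-7)) + (-5)·(-7−5) + 6·(5−2)) = ½·(-36 + 60 + 18) = 21.
[NLM] = ½·((-3/8)·(2−(-7)) + (-5)·(-7−(1/8)) + 6·(1/8−2)) = ½·(-27/8 + 285/8 − 45/4) = 21/2, so the K-coordinate is (21/2)/21 = 1/2.
[KNM] = ½·((-4)·(1/8−(-7)) + (-3/8)·(-7−5) + 6·(5−(1/8))) = ½·(-57/2 + 9/2 + 117/4) = 21/8, so the L-coordinate is 1/8.
[KLN] = ½·((-4)·(2−(1/8)) + (-5)·(1/8−5) + (-3/8)·(5−2)) = ½·(-15/2 + 195/8 − 9/8) = 63/8, so the M-coordinate is 3/8.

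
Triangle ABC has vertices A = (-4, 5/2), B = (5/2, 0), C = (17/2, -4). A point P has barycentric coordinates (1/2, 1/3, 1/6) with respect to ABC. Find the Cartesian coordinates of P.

(1/4, 7/12)

P = (1/2)·A + (1/3)·B + (1/6)·C.
x-coordinate: (1/2)·(-4) + (1/3)·(5/2) + (1/6)·(17/2) = 1/4.
y-coordinate: (1/2)·(5/2) + (1/3)·0 + (1/6)·(-4) = 7/12.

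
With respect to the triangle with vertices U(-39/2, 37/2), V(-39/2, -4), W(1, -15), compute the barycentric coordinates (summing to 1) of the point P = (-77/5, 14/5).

Signed area of the reference triangle: [UVW] = ½·((-39/2)·(-4−(-15)) + (-39/2)·(-15−(37/2)) + 1·(37/2−(-4))) = ½·(-429/2 + 2613/4 + 45/2) = 1845/8.
[PVW] = ½·((-77/5)·(-4−(-15)) + (-39/2)·(-15−(14/5)) + 1·(14/5−(-4))) = ½·(-847/5 + 3471/10 + 34/5) = 369/4, so the U-coordinate is (369/4)/(1845/8) = 2/5.
[UPW] = ½·((-39/2)·(14/5−(-15)) + (-77/5)·(-15−(37/2)) + 1·(37/2−(14/5))) = ½·(-3471/10 + 5159/10 + 157/10) = 369/4, so the V-coordinate is 2/5.
[UVP] = ½·((-39/2)·(-4−(14/5)) + (-39/2)·(14/5−(37/2)) + (-77/5)·(37/2−(-4))) = ½·(663/5 + 6123/20 − 693/2) = 369/8, so the W-coordinate is 1/5.
Check: 2/5 + 2/5 + 1/5 = 1.

(2/5, 2/5, 1/5)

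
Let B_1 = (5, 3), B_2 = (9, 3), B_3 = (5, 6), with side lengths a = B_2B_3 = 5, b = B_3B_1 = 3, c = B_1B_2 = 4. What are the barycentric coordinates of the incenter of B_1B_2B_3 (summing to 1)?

(5/12, 1/4, 1/3)

The incenter has barycentric coordinates proportional to the opposite side lengths: (5 : 3 : 4).
Normalizing by 5+3+4 = 12 gives (5/12, 1/4, 1/3).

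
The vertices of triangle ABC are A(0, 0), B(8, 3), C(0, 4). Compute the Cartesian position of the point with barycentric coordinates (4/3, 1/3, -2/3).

P = (4/3)·A + (1/3)·B + (-2/3)·C.
x-coordinate: (4/3)·0 + (1/3)·8 + (-2/3)·0 = 8/3.
y-coordinate: (4/3)·0 + (1/3)·3 + (-2/3)·4 = -5/3.

(8/3, -5/3)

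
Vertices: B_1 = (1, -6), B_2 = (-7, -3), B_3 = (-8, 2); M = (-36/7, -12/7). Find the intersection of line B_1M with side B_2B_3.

(-38/5, 0)

Barycentric coordinates of M with respect to B_1B_2B_3: (2/7, 2/7, 3/7).
On side B_2B_3 the B_1-coordinate is zero; dropping M's B_1-weight 2/7 and renormalizing the remaining 2/7 : 3/7 gives weights 2/5, 3/5 on B_2, B_3.
N = (2/5)·(-7, -3) + (3/5)·(-8, 2) = (-38/5, 0).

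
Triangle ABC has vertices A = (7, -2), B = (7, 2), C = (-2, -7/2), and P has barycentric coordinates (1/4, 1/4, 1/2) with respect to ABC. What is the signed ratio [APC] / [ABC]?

1/4

The signed ratio [APC]/[ABC] equals the barycentric coordinate of P at vertex B, which is 1/4.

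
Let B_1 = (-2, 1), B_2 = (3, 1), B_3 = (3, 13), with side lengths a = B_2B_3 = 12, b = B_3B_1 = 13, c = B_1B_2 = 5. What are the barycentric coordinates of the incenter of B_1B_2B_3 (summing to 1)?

The incenter has barycentric coordinates proportional to the opposite side lengths: (12 : 13 : 5).
Normalizing by 12+13+5 = 30 gives (2/5, 13/30, 1/6).

(2/5, 13/30, 1/6)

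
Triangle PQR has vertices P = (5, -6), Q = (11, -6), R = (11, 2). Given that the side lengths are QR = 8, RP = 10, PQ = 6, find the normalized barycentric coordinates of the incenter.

The incenter has barycentric coordinates proportional to the opposite side lengths: (8 : 10 : 6).
Normalizing by 8+10+6 = 24 gives (1/3, 5/12, 1/4).

(1/3, 5/12, 1/4)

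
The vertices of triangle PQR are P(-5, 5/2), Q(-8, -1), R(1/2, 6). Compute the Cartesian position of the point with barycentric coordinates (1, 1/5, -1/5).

(-67/10, 11/10)

S = 1·P + (1/5)·Q + (-1/5)·R.
x-coordinate: 1·(-5) + (1/5)·(-8) + (-1/5)·(1/2) = -67/10.
y-coordinate: 1·(5/2) + (1/5)·(-1) + (-1/5)·6 = 11/10.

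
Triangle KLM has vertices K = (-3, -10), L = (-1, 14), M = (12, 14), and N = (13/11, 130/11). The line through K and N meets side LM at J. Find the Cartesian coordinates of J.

(8/5, 14)

Barycentric coordinates of N with respect to KLM: (1/11, 8/11, 2/11).
On side LM the K-coordinate is zero; dropping N's K-weight 1/11 and renormalizing the remaining 8/11 : 2/11 gives weights 4/5, 1/5 on L, M.
J = (4/5)·(-1, 14) + (1/5)·(12, 14) = (8/5, 14).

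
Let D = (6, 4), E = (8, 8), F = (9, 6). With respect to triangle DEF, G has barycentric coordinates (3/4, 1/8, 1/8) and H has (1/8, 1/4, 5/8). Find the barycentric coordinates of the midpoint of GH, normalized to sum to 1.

(7/16, 3/16, 3/8)

Since both coordinate triples sum to 1, the midpoint's barycentrics are the componentwise average.
(3/4+1/8)/2 = 7/16; similarly 3/16 and 3/8.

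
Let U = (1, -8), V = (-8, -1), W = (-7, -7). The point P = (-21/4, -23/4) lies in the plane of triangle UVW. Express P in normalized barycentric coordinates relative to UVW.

Signed area of the reference triangle: [UVW] = ½·(1·(-1−(-7)) + (-8)·(-7−(-8)) + (-7)·(-8−(-1))) = ½·(6 − 8 + 49) = 47/2.
[PVW] = ½·((-21/4)·(-1−(-7)) + (-8)·(-7−(-23/4)) + (-7)·(-23/4−(-1))) = ½·(-63/2 + 10 + 133/4) = 47/8, so the U-coordinate is (47/8)/(47/2) = 1/4.
[UPW] = ½·(1·(-23/4−(-7)) + (-21/4)·(-7−(-8)) + (-7)·(-8−(-23/4))) = ½·(5/4 − 21/4 + 63/4) = 47/8, so the V-coordinate is 1/4.
[UVP] = ½·(1·(-1−(-23/4)) + (-8)·(-23/4−(-8)) + (-21/4)·(-8−(-1))) = ½·(19/4 − 18 + 147/4) = 47/4, so the W-coordinate is 1/2.
Check: 1/4 + 1/4 + 1/2 = 1.

(1/4, 1/4, 1/2)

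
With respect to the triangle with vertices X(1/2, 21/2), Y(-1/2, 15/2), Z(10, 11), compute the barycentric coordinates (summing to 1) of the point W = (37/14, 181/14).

(23/14, -11/14, 1/7)

Signed area of the reference triangle: [XYZ] = ½·((1/2)·(15/2−11) + (-1/2)·(11−(21/2)) + 10·(21/2−(15/2))) = ½·(-7/4 − 1/4 + 30) = 14.
[WYZ] = ½·((37/14)·(15/2−11) + (-1/2)·(11−(181/14)) + 10·(181/14−(15/2))) = ½·(-37/4 + 27/28 + 380/7) = 23, so the X-coordinate is 23/14 = 23/14.
[XWZ] = ½·((1/2)·(181/14−11) + (37/14)·(11−(21/2)) + 10·(21/2−(181/14))) = ½·(27/28 + 37/28 − 170/7) = -11, so the Y-coordinate is -11/14.
[XYW] = ½·((1/2)·(15/2−(181/14)) + (-1/2)·(181/14−(21/2)) + (37/14)·(21/2−(15/2))) = ½·(-19/7 − 17/14 + 111/14) = 2, so the Z-coordinate is 1/7.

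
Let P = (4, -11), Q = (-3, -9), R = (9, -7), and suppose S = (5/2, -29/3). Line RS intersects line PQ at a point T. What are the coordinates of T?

(6/5, -51/5)

Barycentric coordinates of S with respect to PQR: (1/2, 1/3, 1/6).
On side PQ the R-coordinate is zero; dropping S's R-weight 1/6 and renormalizing the remaining 1/2 : 1/3 gives weights 3/5, 2/5 on P, Q.
T = (3/5)·(4, -11) + (2/5)·(-3, -9) = (6/5, -51/5).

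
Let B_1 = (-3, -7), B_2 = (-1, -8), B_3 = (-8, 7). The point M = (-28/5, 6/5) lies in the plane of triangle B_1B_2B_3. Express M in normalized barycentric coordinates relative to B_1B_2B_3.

(1/5, 1/5, 3/5)

Signed area of the reference triangle: [B_1B_2B_3] = ½·((-3)·(-8−7) + (-1)·(7−(-7)) + (-8)·(-7−(-8))) = ½·(45 − 14 − 8) = 23/2.
[MB_2B_3] = ½·((-28/5)·(-8−7) + (-1)·(7−(6/5)) + (-8)·(6/5−(-8))) = ½·(84 − 29/5 − 368/5) = 23/10, so the B_1-coordinate is (23/10)/(23/2) = 1/5.
[B_1MB_3] = ½·((-3)·(6/5−7) + (-28/5)·(7−(-7)) + (-8)·(-7−(6/5))) = ½·(87/5 − 392/5 + 328/5) = 23/10, so the B_2-coordinate is 1/5.
[B_1B_2M] = ½·((-3)·(-8−(6/5)) + (-1)·(6/5−(-7)) + (-28/5)·(-7−(-8))) = ½·(138/5 − 41/5 − 28/5) = 69/10, so the B_3-coordinate is 3/5.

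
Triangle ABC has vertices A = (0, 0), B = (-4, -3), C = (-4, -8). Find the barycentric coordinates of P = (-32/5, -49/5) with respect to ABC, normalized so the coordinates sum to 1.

Signed area of the reference triangle: [ABC] = ½·(0·(-3−(-8)) + (-4)·(-8−0) + (-4)·(0−(-3))) = ½·(0 + 32 − 12) = 10.
[PBC] = ½·((-32/5)·(-3−(-8)) + (-4)·(-8−(-49/5)) + (-4)·(-49/5−(-3))) = ½·(-32 − 36/5 + 136/5) = -6, so the A-coordinate is (-6)/10 = -3/5.
[APC] = ½·(0·(-49/5−(-8)) + (-32/5)·(-8−0) + (-4)·(0−(-49/5))) = ½·(0 + 256/5 − 196/5) = 6, so the B-coordinate is 3/5.
[ABP] = ½·(0·(-3−(-49/5)) + (-4)·(-49/5−0) + (-32/5)·(0−(-3))) = ½·(0 + 196/5 − 96/5) = 10, so the C-coordinate is 1.

(-3/5, 3/5, 1)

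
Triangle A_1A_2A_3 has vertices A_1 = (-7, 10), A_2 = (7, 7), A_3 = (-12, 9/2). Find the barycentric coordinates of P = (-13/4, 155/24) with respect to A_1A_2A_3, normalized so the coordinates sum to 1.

Signed area of the reference triangle: [A_1A_2A_3] = ½·((-7)·(7−(9/2)) + 7·(9/2−10) + (-12)·(10−7)) = ½·(-35/2 − 77/2 − 36) = -46.
[PA_2A_3] = ½·((-13/4)·(7−(9/2)) + 7·(9/2−(155/24)) + (-12)·(155/24−7)) = ½·(-65/8 − 329/24 + 13/2) = -23/3, so the A_1-coordinate is (-23/3)/(-46) = 1/6.
[A_1PA_3] = ½·((-7)·(155/24−(9/2)) + (-13/4)·(9/2−10) + (-12)·(10−(155/24))) = ½·(-329/24 + 143/8 − 85/2) = -115/6, so the A_2-coordinate is 5/12.
[A_1A_2P] = ½·((-7)·(7−(155/24)) + 7·(155/24−10) + (-13/4)·(10−7)) = ½·(-91/24 − 595/24 − 39/4) = -115/6, so the A_3-coordinate is 5/12.

(1/6, 5/12, 5/12)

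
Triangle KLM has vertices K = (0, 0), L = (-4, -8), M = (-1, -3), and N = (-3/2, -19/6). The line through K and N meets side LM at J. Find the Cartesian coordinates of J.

(-3, -19/3)

Barycentric coordinates of N with respect to KLM: (1/2, 1/3, 1/6).
On side LM the K-coordinate is zero; dropping N's K-weight 1/2 and renormalizing the remaining 1/3 : 1/6 gives weights 2/3, 1/3 on L, M.
J = (2/3)·(-4, -8) + (1/3)·(-1, -3) = (-3, -19/3).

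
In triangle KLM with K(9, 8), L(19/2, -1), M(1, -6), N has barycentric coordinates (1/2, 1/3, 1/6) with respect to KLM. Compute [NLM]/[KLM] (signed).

The signed ratio [NLM]/[KLM] equals the barycentric coordinate of N at vertex K, which is 1/2.

1/2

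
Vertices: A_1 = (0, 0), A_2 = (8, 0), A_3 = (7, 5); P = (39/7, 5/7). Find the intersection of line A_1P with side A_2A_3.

Barycentric coordinates of P with respect to A_1A_2A_3: (2/7, 4/7, 1/7).
On side A_2A_3 the A_1-coordinate is zero; dropping P's A_1-weight 2/7 and renormalizing the remaining 4/7 : 1/7 gives weights 4/5, 1/5 on A_2, A_3.
Q = (4/5)·(8, 0) + (1/5)·(7, 5) = (39/5, 1).

(39/5, 1)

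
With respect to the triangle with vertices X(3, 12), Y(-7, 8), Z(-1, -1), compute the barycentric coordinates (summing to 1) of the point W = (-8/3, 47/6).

Signed area of the reference triangle: [XYZ] = ½·(3·(8−(-1)) + (-7)·(-1−12) + (-1)·(12−8)) = ½·(27 + 91 − 4) = 57.
[WYZ] = ½·((-8/3)·(8−(-1)) + (-7)·(-1−(47/6)) + (-1)·(47/6−8)) = ½·(-24 + 371/6 + 1/6) = 19, so the X-coordinate is 19/57 = 1/3.
[XWZ] = ½·(3·(47/6−(-1)) + (-8/3)·(-1−12) + (-1)·(12−(47/6))) = ½·(53/2 + 104/3 − 25/6) = 57/2, so the Y-coordinate is 1/2.
[XYW] = ½·(3·(8−(47/6)) + (-7)·(47/6−12) + (-8/3)·(12−8)) = ½·(1/2 + 175/6 − 32/3) = 19/2, so the Z-coordinate is 1/6.
Check: 1/3 + 1/2 + 1/6 = 1.

(1/3, 1/2, 1/6)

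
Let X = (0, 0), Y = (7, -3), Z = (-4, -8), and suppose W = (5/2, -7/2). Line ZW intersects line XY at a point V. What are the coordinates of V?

Barycentric coordinates of W with respect to XYZ: (1/4, 1/2, 1/4).
On side XY the Z-coordinate is zero; dropping W's Z-weight 1/4 and renormalizing the remaining 1/4 : 1/2 gives weights 1/3, 2/3 on X, Y.
V = (1/3)·(0, 0) + (2/3)·(7, -3) = (14/3, -2).

(14/3, -2)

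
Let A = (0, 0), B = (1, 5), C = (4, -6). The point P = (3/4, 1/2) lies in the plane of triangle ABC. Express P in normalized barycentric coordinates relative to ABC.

(5/8, 1/4, 1/8)

Signed area of the reference triangle: [ABC] = ½·(0·(5−(-6)) + 1·(-6−0) + 4·(0−5)) = ½·(0 − 6 − 20) = -13.
[PBC] = ½·((3/4)·(5−(-6)) + 1·(-6−(1/2)) + 4·(1/2−5)) = ½·(33/4 − 13/2 − 18) = -65/8, so the A-coordinate is (-65/8)/(-13) = 5/8.
[APC] = ½·(0·(1/2−(-6)) + (3/4)·(-6−0) + 4·(0−(1/2))) = ½·(0 − 9/2 − 2) = -13/4, so the B-coordinate is 1/4.
[ABP] = ½·(0·(5−(1/2)) + 1·(1/2−0) + (3/4)·(0−5)) = ½·(0 + 1/2 − 15/4) = -13/8, so the C-coordinate is 1/8.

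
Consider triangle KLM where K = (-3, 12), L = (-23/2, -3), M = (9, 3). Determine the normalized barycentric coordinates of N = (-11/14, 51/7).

(4/7, 1/7, 2/7)

Signed area of the reference triangle: [KLM] = ½·((-3)·(-3−3) + (-23/2)·(3−12) + 9·(12−(-3))) = ½·(18 + 207/2 + 135) = 513/4.
[NLM] = ½·((-11/14)·(-3−3) + (-23/2)·(3−(51/7)) + 9·(51/7−(-3))) = ½·(33/7 + 345/7 + 648/7) = 513/7, so the K-coordinate is (513/7)/(513/4) = 4/7.
[KNM] = ½·((-3)·(51/7−3) + (-11/14)·(3−12) + 9·(12−(51/7))) = ½·(-90/7 + 99/14 + 297/7) = 513/28, so the L-coordinate is 1/7.
[KLN] = ½·((-3)·(-3−(51/7)) + (-23/2)·(51/7−12) + (-11/14)·(12−(-3))) = ½·(216/7 + 759/14 − 165/14) = 513/14, so the M-coordinate is 2/7.
Check: 4/7 + 1/7 + 2/7 = 1.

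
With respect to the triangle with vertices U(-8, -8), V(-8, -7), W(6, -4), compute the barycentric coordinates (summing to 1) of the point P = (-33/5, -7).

(3/10, 3/5, 1/10)

Signed area of the reference triangle: [UVW] = ½·((-8)·(-7−(-4)) + (-8)·(-4−(-8)) + 6·(-8−(-7))) = ½·(24 − 32 − 6) = -7.
[PVW] = ½·((-33/5)·(-7−(-4)) + (-8)·(-4−(-7)) + 6·(-7−(-7))) = ½·(99/5 − 24 + 0) = -21/10, so the U-coordinate is (-21/10)/(-7) = 3/10.
[UPW] = ½·((-8)·(-7−(-4)) + (-33/5)·(-4−(-8)) + 6·(-8−(-7))) = ½·(24 − 132/5 − 6) = -21/5, so the V-coordinate is 3/5.
[UVP] = ½·((-8)·(-7−(-7)) + (-8)·(-7−(-8)) + (-33/5)·(-8−(-7))) = ½·(0 − 8 + 33/5) = -7/10, so the W-coordinate is 1/10.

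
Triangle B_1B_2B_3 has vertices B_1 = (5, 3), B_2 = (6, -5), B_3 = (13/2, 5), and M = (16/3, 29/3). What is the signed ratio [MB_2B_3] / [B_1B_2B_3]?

1

[B_1B_2B_3] = ½·(5·(-5−5) + 6·(5−3) + (13/2)·(3−(-5))) = ½·(-50 + 12 + 52) = 7.
[MB_2B_3] = ½·((16/3)·(-5−5) + 6·(5−(29/3)) + (13/2)·(29/3−(-5))) = ½·(-160/3 − 28 + 286/3) = 7, so the ratio is 7/7 = 1.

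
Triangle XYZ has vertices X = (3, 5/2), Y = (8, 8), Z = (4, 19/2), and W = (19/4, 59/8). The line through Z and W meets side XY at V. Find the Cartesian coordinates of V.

(11/2, 21/4)

Barycentric coordinates of W with respect to XYZ: (1/4, 1/4, 1/2).
On side XY the Z-coordinate is zero; dropping W's Z-weight 1/2 and renormalizing the remaining 1/4 : 1/4 gives weights 1/2, 1/2 on X, Y.
V = (1/2)·(3, 5/2) + (1/2)·(8, 8) = (11/2, 21/4).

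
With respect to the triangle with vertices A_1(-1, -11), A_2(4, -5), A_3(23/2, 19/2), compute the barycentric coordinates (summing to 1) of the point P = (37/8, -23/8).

Signed area of the reference triangle: [A_1A_2A_3] = ½·((-1)·(-5−(19/2)) + 4·(19/2−(-11)) + (23/2)·(-11−(-5))) = ½·(29/2 + 82 − 69) = 55/4.
[PA_2A_3] = ½·((37/8)·(-5−(19/2)) + 4·(19/2−(-23/8)) + (23/2)·(-23/8−(-5))) = ½·(-1073/16 + 99/2 + 391/16) = 55/16, so the A_1-coordinate is (55/16)/(55/4) = 1/4.
[A_1PA_3] = ½·((-1)·(-23/8−(19/2)) + (37/8)·(19/2−(-11)) + (23/2)·(-11−(-23/8))) = ½·(99/8 + 1517/16 − 1495/16) = 55/8, so the A_2-coordinate is 1/2.
[A_1A_2P] = ½·((-1)·(-5−(-23/8)) + 4·(-23/8−(-11)) + (37/8)·(-11−(-5))) = ½·(17/8 + 65/2 − 111/4) = 55/16, so the A_3-coordinate is 1/4.
Check: 1/4 + 1/2 + 1/4 = 1.

(1/4, 1/2, 1/4)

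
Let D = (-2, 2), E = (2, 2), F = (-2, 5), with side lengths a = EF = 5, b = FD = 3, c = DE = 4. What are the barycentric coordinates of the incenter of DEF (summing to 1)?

The incenter has barycentric coordinates proportional to the opposite side lengths: (5 : 3 : 4).
Normalizing by 5+3+4 = 12 gives (5/12, 1/4, 1/3).

(5/12, 1/4, 1/3)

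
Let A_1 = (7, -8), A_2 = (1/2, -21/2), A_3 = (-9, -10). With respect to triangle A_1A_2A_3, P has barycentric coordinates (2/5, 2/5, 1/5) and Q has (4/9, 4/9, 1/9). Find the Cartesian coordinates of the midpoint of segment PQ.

(53/30, -281/30)

Barycentric coordinates of the midpoint are the average: (19/45, 19/45, 7/45).
Converting: (19/45)·A_1 + (19/45)·A_2 + (7/45)·A_3 = (53/30, -281/30).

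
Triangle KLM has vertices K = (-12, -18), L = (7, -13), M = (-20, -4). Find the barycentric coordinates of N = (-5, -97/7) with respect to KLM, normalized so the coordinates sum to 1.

Signed area of the reference triangle: [KLM] = ½·((-12)·(-13−(-4)) + 7·(-4−(-18)) + (-20)·(-18−(-13))) = ½·(108 + 98 + 100) = 153.
[NLM] = ½·((-5)·(-13−(-4)) + 7·(-4−(-97/7)) + (-20)·(-97/7−(-13))) = ½·(45 + 69 + 120/7) = 459/7, so the K-coordinate is (459/7)/153 = 3/7.
[KNM] = ½·((-12)·(-97/7−(-4)) + (-5)·(-4−(-18)) + (-20)·(-18−(-97/7))) = ½·(828/7 − 70 + 580/7) = 459/7, so the L-coordinate is 3/7.
[KLN] = ½·((-12)·(-13−(-97/7)) + 7·(-97/7−(-18)) + (-5)·(-18−(-13))) = ½·(-72/7 + 29 + 25) = 153/7, so the M-coordinate is 1/7.

(3/7, 3/7, 1/7)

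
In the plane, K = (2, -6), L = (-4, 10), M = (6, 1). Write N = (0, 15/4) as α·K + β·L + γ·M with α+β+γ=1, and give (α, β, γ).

Signed area of the reference triangle: [KLM] = ½·(2·(10−1) + (-4)·(1−(-6)) + 6·(-6−10)) = ½·(18 − 28 − 96) = -53.
[NLM] = ½·(0·(10−1) + (-4)·(1−(15/4)) + 6·(15/4−10)) = ½·(0 + 11 − 75/2) = -53/4, so the K-coordinate is (-53/4)/(-53) = 1/4.
[KNM] = ½·(2·(15/4−1) + 0·(1−(-6)) + 6·(-6−(15/4))) = ½·(11/2 + 0 − 117/2) = -53/2, so the L-coordinate is 1/2.
[KLN] = ½·(2·(10−(15/4)) + (-4)·(15/4−(-6)) + 0·(-6−10)) = ½·(25/2 − 39 + 0) = -53/4, so the M-coordinate is 1/4.
Check: 1/4 + 1/2 + 1/4 = 1.

(1/4, 1/2, 1/4)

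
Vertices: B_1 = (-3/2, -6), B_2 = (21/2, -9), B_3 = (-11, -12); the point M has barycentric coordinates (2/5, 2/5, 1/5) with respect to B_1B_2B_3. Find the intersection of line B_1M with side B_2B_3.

(10/3, -10)

Line B_1M meets B_2B_3 where the B_1-coordinate vanishes; zeroing M's B_1-weight and renormalizing leaves B_2, B_3-weights 2/5 : 1/5 → (2/3, 1/3).
So N = (2/3)·B_2 + (1/3)·B_3 = (10/3, -10).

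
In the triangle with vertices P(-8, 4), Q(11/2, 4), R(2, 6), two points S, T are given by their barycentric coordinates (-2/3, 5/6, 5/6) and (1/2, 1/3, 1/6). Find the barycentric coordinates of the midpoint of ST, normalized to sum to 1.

(-1/12, 7/12, 1/2)

Since both coordinate triples sum to 1, the midpoint's barycentrics are the componentwise average.
(-2/3+1/2)/2 = -1/12; similarly 7/12 and 1/2.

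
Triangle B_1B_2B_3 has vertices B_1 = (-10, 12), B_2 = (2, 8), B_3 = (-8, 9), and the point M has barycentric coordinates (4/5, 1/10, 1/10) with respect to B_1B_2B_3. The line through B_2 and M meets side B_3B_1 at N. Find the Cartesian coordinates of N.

Line B_2M meets B_3B_1 where the B_2-coordinate vanishes; zeroing M's B_2-weight and renormalizing leaves B_3, B_1-weights 1/10 : 4/5 → (1/9, 8/9).
So N = (1/9)·B_3 + (8/9)·B_1 = (-88/9, 35/3).

(-88/9, 35/3)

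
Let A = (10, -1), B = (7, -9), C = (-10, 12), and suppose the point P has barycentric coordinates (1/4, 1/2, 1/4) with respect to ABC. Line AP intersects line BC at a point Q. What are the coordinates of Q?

Line AP meets BC where the A-coordinate vanishes; zeroing P's A-weight and renormalizing leaves B, C-weights 1/2 : 1/4 → (2/3, 1/3).
So Q = (2/3)·B + (1/3)·C = (4/3, -2).

(4/3, -2)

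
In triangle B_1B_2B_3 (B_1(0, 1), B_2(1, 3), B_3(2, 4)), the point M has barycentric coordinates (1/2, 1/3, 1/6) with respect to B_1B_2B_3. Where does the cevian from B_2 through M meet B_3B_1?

Line B_2M meets B_3B_1 where the B_2-coordinate vanishes; zeroing M's B_2-weight and renormalizing leaves B_3, B_1-weights 1/6 : 1/2 → (1/4, 3/4).
So N = (1/4)·B_3 + (3/4)·B_1 = (1/2, 7/4).

(1/2, 7/4)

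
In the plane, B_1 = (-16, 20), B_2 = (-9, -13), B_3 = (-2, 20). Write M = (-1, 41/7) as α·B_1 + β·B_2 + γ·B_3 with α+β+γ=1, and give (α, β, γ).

(-2/7, 3/7, 6/7)

Signed area of the reference triangle: [B_1B_2B_3] = ½·((-16)·(-13−20) + (-9)·(20−20) + (-2)·(20−(-13))) = ½·(528 + 0 − 66) = 231.
[MB_2B_3] = ½·((-1)·(-13−20) + (-9)·(20−(41/7)) + (-2)·(41/7−(-13))) = ½·(33 − 891/7 − 264/7) = -66, so the B_1-coordinate is (-66)/231 = -2/7.
[B_1MB_3] = ½·((-16)·(41/7−20) + (-1)·(20−20) + (-2)·(20−(41/7))) = ½·(1584/7 + 0 − 198/7) = 99, so the B_2-coordinate is 3/7.
[B_1B_2M] = ½·((-16)·(-13−(41/7)) + (-9)·(41/7−20) + (-1)·(20−(-13))) = ½·(2112/7 + 891/7 − 33) = 198, so the B_3-coordinate is 6/7.
Check: -2/7 + 3/7 + 6/7 = 1.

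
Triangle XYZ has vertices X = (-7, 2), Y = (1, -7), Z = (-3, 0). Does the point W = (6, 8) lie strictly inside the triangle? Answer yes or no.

no

Barycentric coordinates of W: (-19/4, -5/2, 33/4).
The three coordinates are negative, negative, positive; a point is interior exactly when all three are positive.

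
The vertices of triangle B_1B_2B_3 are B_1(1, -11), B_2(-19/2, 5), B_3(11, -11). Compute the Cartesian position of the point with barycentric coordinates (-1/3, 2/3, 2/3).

M = (-1/3)·B_1 + (2/3)·B_2 + (2/3)·B_3.
x-coordinate: (-1/3)·1 + (2/3)·(-19/2) + (2/3)·11 = 2/3.
y-coordinate: (-1/3)·(-11) + (2/3)·5 + (2/3)·(-11) = -1/3.

(2/3, -1/3)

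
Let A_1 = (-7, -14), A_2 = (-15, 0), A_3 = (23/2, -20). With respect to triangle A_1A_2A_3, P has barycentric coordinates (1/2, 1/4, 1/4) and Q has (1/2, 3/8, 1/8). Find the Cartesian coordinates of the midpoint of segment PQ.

(-193/32, -43/4)

Barycentric coordinates of the midpoint are the average: (1/2, 5/16, 3/16).
Converting: (1/2)·A_1 + (5/16)·A_2 + (3/16)·A_3 = (-193/32, -43/4).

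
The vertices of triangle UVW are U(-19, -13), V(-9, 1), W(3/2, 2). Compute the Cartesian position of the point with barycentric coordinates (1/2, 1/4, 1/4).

(-91/8, -23/4)

P = (1/2)·U + (1/4)·V + (1/4)·W.
x-coordinate: (1/2)·(-19) + (1/4)·(-9) + (1/4)·(3/2) = -91/8.
y-coordinate: (1/2)·(-13) + (1/4)·1 + (1/4)·2 = -23/4.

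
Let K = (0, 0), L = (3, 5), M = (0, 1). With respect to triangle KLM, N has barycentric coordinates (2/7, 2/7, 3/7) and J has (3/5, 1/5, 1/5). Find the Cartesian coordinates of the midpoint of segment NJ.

Barycentric coordinates of the midpoint are the average: (31/70, 17/70, 11/35).
Converting: (31/70)·K + (17/70)·L + (11/35)·M = (51/70, 107/70).

(51/70, 107/70)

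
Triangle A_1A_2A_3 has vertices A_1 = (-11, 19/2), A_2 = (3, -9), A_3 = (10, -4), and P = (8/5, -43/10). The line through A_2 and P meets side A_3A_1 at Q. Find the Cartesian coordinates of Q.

Barycentric coordinates of P with respect to A_1A_2A_3: (1/5, 3/5, 1/5).
On side A_3A_1 the A_2-coordinate is zero; dropping P's A_2-weight 3/5 and renormalizing the remaining 1/5 : 1/5 gives weights 1/2, 1/2 on A_3, A_1.
Q = (1/2)·(10, -4) + (1/2)·(-11, 19/2) = (-1/2, 11/4).

(-1/2, 11/4)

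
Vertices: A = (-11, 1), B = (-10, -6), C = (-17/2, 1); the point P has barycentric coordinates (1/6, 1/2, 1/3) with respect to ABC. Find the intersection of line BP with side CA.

Line BP meets CA where the B-coordinate vanishes; zeroing P's B-weight and renormalizing leaves C, A-weights 1/3 : 1/6 → (2/3, 1/3).
So Q = (2/3)·C + (1/3)·A = (-28/3, 1).

(-28/3, 1)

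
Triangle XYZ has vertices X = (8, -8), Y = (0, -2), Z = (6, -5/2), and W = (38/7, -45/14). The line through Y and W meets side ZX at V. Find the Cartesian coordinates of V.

(19/3, -41/12)

Barycentric coordinates of W with respect to XYZ: (1/7, 1/7, 5/7).
On side ZX the Y-coordinate is zero; dropping W's Y-weight 1/7 and renormalizing the remaining 5/7 : 1/7 gives weights 5/6, 1/6 on Z, X.
V = (5/6)·(6, -5/2) + (1/6)·(8, -8) = (19/3, -41/12).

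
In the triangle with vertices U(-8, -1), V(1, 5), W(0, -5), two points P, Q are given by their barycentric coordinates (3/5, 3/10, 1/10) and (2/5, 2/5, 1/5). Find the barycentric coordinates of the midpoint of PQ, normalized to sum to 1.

(1/2, 7/20, 3/20)

Since both coordinate triples sum to 1, the midpoint's barycentrics are the componentwise average.
(3/5+2/5)/2 = 1/2; similarly 7/20 and 3/20.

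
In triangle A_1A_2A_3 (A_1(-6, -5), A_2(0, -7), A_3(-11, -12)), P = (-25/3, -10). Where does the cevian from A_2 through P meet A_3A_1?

(-10, -53/5)

Barycentric coordinates of P with respect to A_1A_2A_3: (1/6, 1/6, 2/3).
On side A_3A_1 the A_2-coordinate is zero; dropping P's A_2-weight 1/6 and renormalizing the remaining 2/3 : 1/6 gives weights 4/5, 1/5 on A_3, A_1.
Q = (4/5)·(-11, -12) + (1/5)·(-6, -5) = (-10, -53/5).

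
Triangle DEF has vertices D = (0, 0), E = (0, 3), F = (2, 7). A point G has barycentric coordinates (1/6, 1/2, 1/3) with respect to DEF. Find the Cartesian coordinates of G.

(2/3, 23/6)

G = (1/6)·D + (1/2)·E + (1/3)·F.
x-coordinate: (1/6)·0 + (1/2)·0 + (1/3)·2 = 2/3.
y-coordinate: (1/6)·0 + (1/2)·3 + (1/3)·7 = 23/6.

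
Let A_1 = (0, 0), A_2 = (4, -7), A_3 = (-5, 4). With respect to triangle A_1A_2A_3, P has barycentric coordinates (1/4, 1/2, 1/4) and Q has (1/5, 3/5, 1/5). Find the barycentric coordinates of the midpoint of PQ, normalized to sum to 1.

Since both coordinate triples sum to 1, the midpoint's barycentrics are the componentwise average.
(1/4+1/5)/2 = 9/40; similarly 11/20 and 9/40.

(9/40, 11/20, 9/40)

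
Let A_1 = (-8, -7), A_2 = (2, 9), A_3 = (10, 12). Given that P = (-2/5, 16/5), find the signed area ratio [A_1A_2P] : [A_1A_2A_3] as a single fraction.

1/5

[A_1A_2A_3] = ½·((-8)·(9−12) + 2·(12−(-7)) + 10·(-7−9)) = ½·(24 + 38 − 160) = -49.
[A_1A_2P] = ½·((-8)·(9−(16/5)) + 2·(16/5−(-7)) + (-2/5)·(-7−9)) = ½·(-232/5 + 102/5 + 32/5) = -49/5, so the ratio is (-49/5)/(-49) = 1/5.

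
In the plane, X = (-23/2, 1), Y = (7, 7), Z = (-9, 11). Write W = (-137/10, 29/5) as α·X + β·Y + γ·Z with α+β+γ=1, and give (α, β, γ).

Signed area of the reference triangle: [XYZ] = ½·((-23/2)·(7−11) + 7·(11−1) + (-9)·(1−7)) = ½·(46 + 70 + 54) = 85.
[WYZ] = ½·((-137/10)·(7−11) + 7·(11−(29/5)) + (-9)·(29/5−7)) = ½·(274/5 + 182/5 + 54/5) = 51, so the X-coordinate is 51/85 = 3/5.
[XWZ] = ½·((-23/2)·(29/5−11) + (-137/10)·(11−1) + (-9)·(1−(29/5))) = ½·(299/5 − 137 + 216/5) = -17, so the Y-coordinate is -1/5.
[XYW] = ½·((-23/2)·(7−(29/5)) + 7·(29/5−1) + (-137/10)·(1−7)) = ½·(-69/5 + 168/5 + 411/5) = 51, so the Z-coordinate is 3/5.
Check: 3/5 − 1/5 + 3/5 = 1.

(3/5, -1/5, 3/5)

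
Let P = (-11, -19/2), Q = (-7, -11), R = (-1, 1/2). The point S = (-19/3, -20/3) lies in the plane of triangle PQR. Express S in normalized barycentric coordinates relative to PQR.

(1/3, 1/3, 1/3)

Signed area of the reference triangle: [PQR] = ½·((-11)·(-11−(1/2)) + (-7)·(1/2−(-19/2)) + (-1)·(-19/2−(-11))) = ½·(253/2 − 70 − 3/2) = 55/2.
[SQR] = ½·((-19/3)·(-11−(1/2)) + (-7)·(1/2−(-20/3)) + (-1)·(-20/3−(-11))) = ½·(437/6 − 301/6 − 13/3) = 55/6, so the P-coordinate is (55/6)/(55/2) = 1/3.
[PSR] = ½·((-11)·(-20/3−(1/2)) + (-19/3)·(1/2−(-19/2)) + (-1)·(-19/2−(-20/3))) = ½·(473/6 − 190/3 + 17/6) = 55/6, so the Q-coordinate is 1/3.
[PQS] = ½·((-11)·(-11−(-20/3)) + (-7)·(-20/3−(-19/2)) + (-19/3)·(-19/2−(-11))) = ½·(143/3 − 119/6 − 19/2) = 55/6, so the R-coordinate is 1/3.
Check: 1/3 + 1/3 + 1/3 = 1.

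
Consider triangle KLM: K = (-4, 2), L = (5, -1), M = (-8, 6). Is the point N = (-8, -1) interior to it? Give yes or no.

no

Barycentric coordinates of N: (91/24, -7/6, -13/8).
The three coordinates are positive, negative, negative; a point is interior exactly when all three are positive.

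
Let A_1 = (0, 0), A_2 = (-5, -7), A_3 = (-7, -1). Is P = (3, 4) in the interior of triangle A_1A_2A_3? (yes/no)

no

Barycentric coordinates of P: (35/22, -25/44, -1/44).
The three coordinates are positive, negative, negative; a point is interior exactly when all three are positive.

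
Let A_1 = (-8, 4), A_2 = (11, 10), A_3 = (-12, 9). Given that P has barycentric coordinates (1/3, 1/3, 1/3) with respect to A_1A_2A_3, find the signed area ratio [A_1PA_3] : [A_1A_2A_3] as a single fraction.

The signed ratio [A_1PA_3]/[A_1A_2A_3] equals the barycentric coordinate of P at vertex A_2, which is 1/3.

1/3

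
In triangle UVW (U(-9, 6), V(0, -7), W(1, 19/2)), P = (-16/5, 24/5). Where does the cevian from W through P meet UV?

(-6, 5/3)

Barycentric coordinates of P with respect to UVW: (2/5, 1/5, 2/5).
On side UV the W-coordinate is zero; dropping P's W-weight 2/5 and renormalizing the remaining 2/5 : 1/5 gives weights 2/3, 1/3 on U, V.
Q = (2/3)·(-9, 6) + (1/3)·(0, -7) = (-6, 5/3).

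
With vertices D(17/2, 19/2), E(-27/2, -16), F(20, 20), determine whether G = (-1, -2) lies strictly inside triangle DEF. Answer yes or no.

yes

Barycentric coordinates of G: (76/249, 130/249, 43/249).
The three coordinates are positive, positive, positive; a point is interior exactly when all three are positive.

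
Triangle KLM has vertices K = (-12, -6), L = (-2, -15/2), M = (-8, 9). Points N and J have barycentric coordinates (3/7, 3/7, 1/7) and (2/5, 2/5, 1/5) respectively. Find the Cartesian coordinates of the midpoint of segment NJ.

(-251/35, -81/20)

Barycentric coordinates of the midpoint are the average: (29/70, 29/70, 6/35).
Converting: (29/70)·K + (29/70)·L + (6/35)·M = (-251/35, -81/20).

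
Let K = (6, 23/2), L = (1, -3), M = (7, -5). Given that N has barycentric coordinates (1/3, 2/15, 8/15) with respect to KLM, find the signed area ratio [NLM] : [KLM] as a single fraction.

1/3

The signed ratio [NLM]/[KLM] equals the barycentric coordinate of N at vertex K, which is 1/3.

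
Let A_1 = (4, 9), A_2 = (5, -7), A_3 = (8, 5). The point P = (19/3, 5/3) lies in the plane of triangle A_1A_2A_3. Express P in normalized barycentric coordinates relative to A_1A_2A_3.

Signed area of the reference triangle: [A_1A_2A_3] = ½·(4·(-7−5) + 5·(5−9) + 8·(9−(-7))) = ½·(-48 − 20 + 128) = 30.
[PA_2A_3] = ½·((19/3)·(-7−5) + 5·(5−(5/3)) + 8·(5/3−(-7))) = ½·(-76 + 50/3 + 208/3) = 5, so the A_1-coordinate is 5/30 = 1/6.
[A_1PA_3] = ½·(4·(5/3−5) + (19/3)·(5−9) + 8·(9−(5/3))) = ½·(-40/3 − 76/3 + 176/3) = 10, so the A_2-coordinate is 1/3.
[A_1A_2P] = ½·(4·(-7−(5/3)) + 5·(5/3−9) + (19/3)·(9−(-7))) = ½·(-104/3 − 110/3 + 304/3) = 15, so the A_3-coordinate is 1/2.
Check: 1/6 + 1/3 + 1/2 = 1.

(1/6, 1/3, 1/2)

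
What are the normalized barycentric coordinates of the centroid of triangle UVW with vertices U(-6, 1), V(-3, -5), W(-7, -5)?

The centroid is the average of the vertices, so each weight is 1/3.

(1/3, 1/3, 1/3)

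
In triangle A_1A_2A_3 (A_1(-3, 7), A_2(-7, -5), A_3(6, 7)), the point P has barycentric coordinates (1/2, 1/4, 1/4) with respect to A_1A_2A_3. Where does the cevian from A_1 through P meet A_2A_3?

(-1/2, 1)

Line A_1P meets A_2A_3 where the A_1-coordinate vanishes; zeroing P's A_1-weight and renormalizing leaves A_2, A_3-weights 1/4 : 1/4 → (1/2, 1/2).
So Q = (1/2)·A_2 + (1/2)·A_3 = (-1/2, 1).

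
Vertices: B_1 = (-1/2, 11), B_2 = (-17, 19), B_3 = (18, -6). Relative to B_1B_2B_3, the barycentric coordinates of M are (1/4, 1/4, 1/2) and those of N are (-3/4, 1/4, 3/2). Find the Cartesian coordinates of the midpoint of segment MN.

Barycentric coordinates of the midpoint are the average: (-1/4, 1/4, 1).
Converting: (-1/4)·B_1 + (1/4)·B_2 + 1·B_3 = (111/8, -4).

(111/8, -4)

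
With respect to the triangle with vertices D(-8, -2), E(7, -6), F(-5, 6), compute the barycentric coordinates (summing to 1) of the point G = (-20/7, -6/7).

Signed area of the reference triangle: [DEF] = ½·((-8)·(-6−6) + 7·(6−(-2)) + (-5)·(-2−(-6))) = ½·(96 + 56 − 20) = 66.
[GEF] = ½·((-20/7)·(-6−6) + 7·(6−(-6/7)) + (-5)·(-6/7−(-6))) = ½·(240/7 + 48 − 180/7) = 198/7, so the D-coordinate is (198/7)/66 = 3/7.
[DGF] = ½·((-8)·(-6/7−6) + (-20/7)·(6−(-2)) + (-5)·(-2−(-6/7))) = ½·(384/7 − 160/7 + 40/7) = 132/7, so the E-coordinate is 2/7.
[DEG] = ½·((-8)·(-6−(-6/7)) + 7·(-6/7−(-2)) + (-20/7)·(-2−(-6))) = ½·(288/7 + 8 − 80/7) = 132/7, so the F-coordinate is 2/7.
Check: 3/7 + 2/7 + 2/7 = 1.

(3/7, 2/7, 2/7)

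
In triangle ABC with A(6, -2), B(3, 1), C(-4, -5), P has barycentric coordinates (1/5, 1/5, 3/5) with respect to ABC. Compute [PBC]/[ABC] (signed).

1/5

The signed ratio [PBC]/[ABC] equals the barycentric coordinate of P at vertex A, which is 1/5.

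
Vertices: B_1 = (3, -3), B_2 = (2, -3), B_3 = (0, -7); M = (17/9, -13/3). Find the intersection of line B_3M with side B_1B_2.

Barycentric coordinates of M with respect to B_1B_2B_3: (5/9, 1/9, 1/3).
On side B_1B_2 the B_3-coordinate is zero; dropping M's B_3-weight 1/3 and renormalizing the remaining 5/9 : 1/9 gives weights 5/6, 1/6 on B_1, B_2.
N = (5/6)·(3, -3) + (1/6)·(2, -3) = (17/6, -3).

(17/6, -3)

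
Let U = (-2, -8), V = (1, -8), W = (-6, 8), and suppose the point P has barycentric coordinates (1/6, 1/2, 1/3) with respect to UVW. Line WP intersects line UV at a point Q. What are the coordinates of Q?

(1/4, -8)

Line WP meets UV where the W-coordinate vanishes; zeroing P's W-weight and renormalizing leaves U, V-weights 1/6 : 1/2 → (1/4, 3/4).
So Q = (1/4)·U + (3/4)·V = (1/4, -8).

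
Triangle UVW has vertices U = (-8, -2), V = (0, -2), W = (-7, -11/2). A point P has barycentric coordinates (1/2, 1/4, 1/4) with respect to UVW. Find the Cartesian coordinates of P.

(-23/4, -23/8)

P = (1/2)·U + (1/4)·V + (1/4)·W.
x-coordinate: (1/2)·(-8) + (1/4)·0 + (1/4)·(-7) = -23/4.
y-coordinate: (1/2)·(-2) + (1/4)·(-2) + (1/4)·(-11/2) = -23/8.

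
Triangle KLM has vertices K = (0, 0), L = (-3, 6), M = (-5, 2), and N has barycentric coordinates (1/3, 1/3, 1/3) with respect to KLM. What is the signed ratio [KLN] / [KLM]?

The signed ratio [KLN]/[KLM] equals the barycentric coordinate of N at vertex M, which is 1/3.

1/3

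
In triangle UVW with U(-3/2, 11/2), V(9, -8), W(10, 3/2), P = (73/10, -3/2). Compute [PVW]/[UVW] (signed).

1/5

[UVW] = ½·((-3/2)·(-8−(3/2)) + 9·(3/2−(11/2)) + 10·(11/2−(-8))) = ½·(57/4 − 36 + 135) = 453/8.
[PVW] = ½·((73/10)·(-8−(3/2)) + 9·(3/2−(-3/2)) + 10·(-3/2−(-8))) = ½·(-1387/20 + 27 + 65) = 453/40, so the ratio is (453/40)/(453/8) = 1/5.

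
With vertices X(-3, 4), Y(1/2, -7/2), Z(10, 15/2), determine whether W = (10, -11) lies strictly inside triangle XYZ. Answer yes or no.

no

Barycentric coordinates of W: (-703/439, 962/439, 180/439).
The three coordinates are negative, positive, positive; a point is interior exactly when all three are positive.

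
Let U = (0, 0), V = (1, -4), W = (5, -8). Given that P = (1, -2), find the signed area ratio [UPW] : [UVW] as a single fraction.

1/6

[UVW] = ½·(0·(-4−(-8)) + 1·(-8−0) + 5·(0−(-4))) = ½·(0 − 8 + 20) = 6.
[UPW] = ½·(0·(-2−(-8)) + 1·(-8−0) + 5·(0−(-2))) = ½·(0 − 8 + 10) = 1, so the ratio is 1/6 = 1/6.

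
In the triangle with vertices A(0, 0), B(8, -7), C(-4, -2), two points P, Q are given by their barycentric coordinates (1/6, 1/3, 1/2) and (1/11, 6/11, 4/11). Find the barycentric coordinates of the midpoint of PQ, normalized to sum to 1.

(17/132, 29/66, 19/44)

Since both coordinate triples sum to 1, the midpoint's barycentrics are the componentwise average.
(1/6+1/11)/2 = 17/132; similarly 29/66 and 19/44.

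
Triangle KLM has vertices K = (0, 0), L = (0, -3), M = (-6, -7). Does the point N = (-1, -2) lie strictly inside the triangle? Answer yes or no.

yes

Barycentric coordinates of N: (5/9, 5/18, 1/6).
The three coordinates are positive, positive, positive; a point is interior exactly when all three are positive.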